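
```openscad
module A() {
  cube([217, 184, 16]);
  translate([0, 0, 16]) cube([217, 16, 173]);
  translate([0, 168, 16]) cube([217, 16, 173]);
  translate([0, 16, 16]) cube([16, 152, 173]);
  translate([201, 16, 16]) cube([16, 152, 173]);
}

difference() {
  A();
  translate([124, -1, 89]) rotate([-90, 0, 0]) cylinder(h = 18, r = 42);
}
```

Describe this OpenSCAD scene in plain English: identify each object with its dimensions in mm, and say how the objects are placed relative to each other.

A is an open-topped rectangular box: outside dimensions 217×184×189 mm, with a uniform wall and base thickness of 16 mm. The base is a full 217×184 slab on the floor; four walls sit on top of the base. The front and back walls (the −y and +y sides) span the full width; the two side walls fit between them.

The open box has a circular hole of radius 42 mm through its front wall, centred at (x = 124, z = 89).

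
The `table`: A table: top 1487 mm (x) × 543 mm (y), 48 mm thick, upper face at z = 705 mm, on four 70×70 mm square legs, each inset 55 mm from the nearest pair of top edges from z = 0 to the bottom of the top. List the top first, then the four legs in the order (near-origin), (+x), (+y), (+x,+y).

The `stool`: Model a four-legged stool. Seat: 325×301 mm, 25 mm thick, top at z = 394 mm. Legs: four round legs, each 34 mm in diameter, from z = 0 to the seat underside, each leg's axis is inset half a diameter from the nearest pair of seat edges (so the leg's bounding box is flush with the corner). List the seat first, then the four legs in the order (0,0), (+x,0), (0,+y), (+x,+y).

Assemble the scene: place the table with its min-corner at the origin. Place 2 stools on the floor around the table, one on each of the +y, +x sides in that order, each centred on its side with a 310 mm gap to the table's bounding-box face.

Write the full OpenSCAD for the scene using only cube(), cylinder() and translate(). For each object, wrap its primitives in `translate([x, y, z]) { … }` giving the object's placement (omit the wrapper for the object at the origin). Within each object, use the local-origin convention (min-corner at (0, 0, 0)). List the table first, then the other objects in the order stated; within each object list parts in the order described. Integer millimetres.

translate([0, 0, 657]) cube([1487, 543, 48]);
translate([55, 55, 0]) cube([70, 70, 657]);
translate([1362, 55, 0]) cube([70, 70, 657]);
translate([55, 418, 0]) cube([70, 70, 657]);
translate([1362, 418, 0]) cube([70, 70, 657]);
translate([581, 853, 0]) {
  translate([0, 0, 369]) cube([325, 301, 25]);
  translate([17, 17, 0]) cylinder(h = 369, r = 17);
  translate([308, 17, 0]) cylinder(h = 369, r = 17);
  translate([17, 284, 0]) cylinder(h = 369, r = 17);
  translate([308, 284, 0]) cylinder(h = 369, r = 17);
}
translate([1797, 121, 0]) {
  translate([0, 0, 369]) cube([325, 301, 25]);
  translate([17, 17, 0]) cylinder(h = 369, r = 17);
  translate([308, 17, 0]) cylinder(h = 369, r = 17);
  translate([17, 284, 0]) cylinder(h = 369, r = 17);
  translate([308, 284, 0]) cylinder(h = 369, r = 17);
}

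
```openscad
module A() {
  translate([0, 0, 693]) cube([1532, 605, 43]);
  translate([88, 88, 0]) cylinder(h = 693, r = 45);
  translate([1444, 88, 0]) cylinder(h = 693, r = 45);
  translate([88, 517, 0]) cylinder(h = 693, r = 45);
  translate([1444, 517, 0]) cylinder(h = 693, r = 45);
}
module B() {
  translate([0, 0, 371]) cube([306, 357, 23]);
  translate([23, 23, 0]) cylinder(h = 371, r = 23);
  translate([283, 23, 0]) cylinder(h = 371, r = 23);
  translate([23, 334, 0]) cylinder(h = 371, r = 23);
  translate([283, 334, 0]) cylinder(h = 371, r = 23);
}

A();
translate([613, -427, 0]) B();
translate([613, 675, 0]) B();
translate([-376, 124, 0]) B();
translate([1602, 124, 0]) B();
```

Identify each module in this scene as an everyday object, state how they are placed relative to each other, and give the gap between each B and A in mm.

A is a table. B is a stool. Four stools sit around the table at the −y, +y, −x, +x sides. The gap between each stool and the table is 70 mm.

Each stool's nearest face is 70 mm from the table's bounding box.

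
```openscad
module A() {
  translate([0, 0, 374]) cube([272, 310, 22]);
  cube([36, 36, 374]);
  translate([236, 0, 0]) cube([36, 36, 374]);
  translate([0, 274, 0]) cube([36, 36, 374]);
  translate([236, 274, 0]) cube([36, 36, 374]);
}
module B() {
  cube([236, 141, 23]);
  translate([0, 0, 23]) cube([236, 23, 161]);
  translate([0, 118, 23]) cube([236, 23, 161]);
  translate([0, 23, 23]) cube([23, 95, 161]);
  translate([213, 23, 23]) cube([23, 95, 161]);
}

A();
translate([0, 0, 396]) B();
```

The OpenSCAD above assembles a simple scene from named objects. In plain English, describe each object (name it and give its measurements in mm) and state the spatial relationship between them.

A is a four-legged stool. The seat is 272×310 mm, 22 mm thick, top at z = 396 mm. It stands on four square legs, each 36×36 mm in cross-section, from z = 0 to the seat underside, each flush with a corner of the seat.

B is an open storage box with external size 236×141×184 mm and wall thickness 23 mm (the base is also 23 mm thick). The base covers the whole footprint; the four walls stand on the base, with the y-facing walls full-width and the x-facing walls fitting between their inner faces.

The open box is on top of the stool.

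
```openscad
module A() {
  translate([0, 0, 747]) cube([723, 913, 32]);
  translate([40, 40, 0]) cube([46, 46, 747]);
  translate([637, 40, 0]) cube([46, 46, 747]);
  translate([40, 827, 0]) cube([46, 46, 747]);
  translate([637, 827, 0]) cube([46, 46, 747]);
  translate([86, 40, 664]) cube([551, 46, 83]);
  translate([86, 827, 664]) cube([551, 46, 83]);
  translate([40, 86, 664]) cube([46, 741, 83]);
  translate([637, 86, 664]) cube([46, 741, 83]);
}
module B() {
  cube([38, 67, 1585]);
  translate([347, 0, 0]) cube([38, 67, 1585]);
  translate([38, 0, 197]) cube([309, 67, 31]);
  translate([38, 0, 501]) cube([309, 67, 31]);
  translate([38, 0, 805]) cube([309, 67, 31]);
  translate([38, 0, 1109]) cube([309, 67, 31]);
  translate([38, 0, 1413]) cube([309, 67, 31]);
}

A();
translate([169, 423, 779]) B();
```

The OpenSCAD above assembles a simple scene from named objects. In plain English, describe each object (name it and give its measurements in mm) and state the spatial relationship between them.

A is a rectangular dining table. The top is 723×913×32 mm with its upper surface at z = 779 mm. It stands on four 46×46 mm square legs, each inset 40 mm from the nearest pair of top edges, running from the floor to the underside of the top. Four apron rails, 46 mm thick and 83 mm tall, run between adjacent legs with their top edges flush with the underside of the top and their outer faces flush with the legs' outer faces.

B is a straight ladder. Two 38×67 mm vertical rails, 1585 mm tall, stand 385 mm apart (outside-to-outside) with their front faces coplanar on the −y side. 5 rungs, each 67 mm deep and 31 mm tall, span between the inner faces of the rails, front faces flush with the rails. The lowest rung's underside is at z = 197 mm and rungs are spaced 304 mm apart (underside to underside).

The ladder is on top of the table, centred.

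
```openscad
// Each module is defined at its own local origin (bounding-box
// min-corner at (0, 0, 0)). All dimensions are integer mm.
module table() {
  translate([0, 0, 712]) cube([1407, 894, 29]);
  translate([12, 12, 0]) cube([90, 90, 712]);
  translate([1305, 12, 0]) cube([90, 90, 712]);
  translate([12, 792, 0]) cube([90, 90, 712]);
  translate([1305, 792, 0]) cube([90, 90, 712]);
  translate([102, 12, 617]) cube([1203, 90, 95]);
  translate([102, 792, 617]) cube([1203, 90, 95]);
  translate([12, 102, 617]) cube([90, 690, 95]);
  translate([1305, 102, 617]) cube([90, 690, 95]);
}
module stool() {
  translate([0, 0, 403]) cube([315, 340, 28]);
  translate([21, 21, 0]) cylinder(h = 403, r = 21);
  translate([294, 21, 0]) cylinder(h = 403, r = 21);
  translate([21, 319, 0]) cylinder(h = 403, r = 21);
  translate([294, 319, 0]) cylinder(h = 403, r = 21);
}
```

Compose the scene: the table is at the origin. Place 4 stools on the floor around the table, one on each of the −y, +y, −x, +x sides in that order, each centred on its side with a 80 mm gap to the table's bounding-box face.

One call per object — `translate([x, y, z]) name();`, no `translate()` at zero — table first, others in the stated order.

table();
translate([546, -420, 0]) stool();
translate([546, 974, 0]) stool();
translate([-395, 277, 0]) stool();
translate([1487, 277, 0]) stool();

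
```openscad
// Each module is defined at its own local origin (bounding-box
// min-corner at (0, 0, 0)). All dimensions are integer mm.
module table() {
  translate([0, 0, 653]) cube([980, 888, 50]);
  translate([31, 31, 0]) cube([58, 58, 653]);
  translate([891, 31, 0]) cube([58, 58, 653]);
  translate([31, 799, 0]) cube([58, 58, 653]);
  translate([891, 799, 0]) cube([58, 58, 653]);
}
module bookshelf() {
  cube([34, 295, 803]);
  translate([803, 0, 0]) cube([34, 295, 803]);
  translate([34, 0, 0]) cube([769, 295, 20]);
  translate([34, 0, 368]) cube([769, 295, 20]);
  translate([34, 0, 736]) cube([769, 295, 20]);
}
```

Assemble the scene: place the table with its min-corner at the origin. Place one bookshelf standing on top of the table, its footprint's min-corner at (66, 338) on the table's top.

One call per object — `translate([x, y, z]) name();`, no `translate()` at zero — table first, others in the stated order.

table();
translate([66, 338, 703]) bookshelf();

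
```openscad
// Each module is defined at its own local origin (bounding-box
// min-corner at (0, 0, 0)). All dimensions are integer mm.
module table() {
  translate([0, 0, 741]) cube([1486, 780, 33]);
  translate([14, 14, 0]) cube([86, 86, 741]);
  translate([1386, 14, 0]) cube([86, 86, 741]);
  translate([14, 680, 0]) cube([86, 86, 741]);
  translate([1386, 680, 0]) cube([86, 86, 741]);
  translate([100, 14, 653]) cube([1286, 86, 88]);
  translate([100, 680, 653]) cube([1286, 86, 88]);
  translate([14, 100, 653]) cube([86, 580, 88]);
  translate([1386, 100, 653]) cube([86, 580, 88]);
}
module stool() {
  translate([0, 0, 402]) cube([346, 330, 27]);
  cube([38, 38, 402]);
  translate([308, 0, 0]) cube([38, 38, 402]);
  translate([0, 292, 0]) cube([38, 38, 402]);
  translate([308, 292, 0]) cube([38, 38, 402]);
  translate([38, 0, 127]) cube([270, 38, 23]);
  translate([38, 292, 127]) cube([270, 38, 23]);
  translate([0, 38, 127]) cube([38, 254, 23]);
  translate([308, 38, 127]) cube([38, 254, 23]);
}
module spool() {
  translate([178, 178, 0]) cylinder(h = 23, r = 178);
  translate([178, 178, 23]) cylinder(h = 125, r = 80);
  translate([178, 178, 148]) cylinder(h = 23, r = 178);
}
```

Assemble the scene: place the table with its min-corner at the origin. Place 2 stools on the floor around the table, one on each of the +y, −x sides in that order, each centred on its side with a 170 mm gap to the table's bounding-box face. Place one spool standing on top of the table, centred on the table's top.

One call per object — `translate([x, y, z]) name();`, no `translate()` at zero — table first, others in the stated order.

table();
translate([570, 950, 0]) stool();
translate([-516, 225, 0]) stool();
translate([565, 212, 774]) spool();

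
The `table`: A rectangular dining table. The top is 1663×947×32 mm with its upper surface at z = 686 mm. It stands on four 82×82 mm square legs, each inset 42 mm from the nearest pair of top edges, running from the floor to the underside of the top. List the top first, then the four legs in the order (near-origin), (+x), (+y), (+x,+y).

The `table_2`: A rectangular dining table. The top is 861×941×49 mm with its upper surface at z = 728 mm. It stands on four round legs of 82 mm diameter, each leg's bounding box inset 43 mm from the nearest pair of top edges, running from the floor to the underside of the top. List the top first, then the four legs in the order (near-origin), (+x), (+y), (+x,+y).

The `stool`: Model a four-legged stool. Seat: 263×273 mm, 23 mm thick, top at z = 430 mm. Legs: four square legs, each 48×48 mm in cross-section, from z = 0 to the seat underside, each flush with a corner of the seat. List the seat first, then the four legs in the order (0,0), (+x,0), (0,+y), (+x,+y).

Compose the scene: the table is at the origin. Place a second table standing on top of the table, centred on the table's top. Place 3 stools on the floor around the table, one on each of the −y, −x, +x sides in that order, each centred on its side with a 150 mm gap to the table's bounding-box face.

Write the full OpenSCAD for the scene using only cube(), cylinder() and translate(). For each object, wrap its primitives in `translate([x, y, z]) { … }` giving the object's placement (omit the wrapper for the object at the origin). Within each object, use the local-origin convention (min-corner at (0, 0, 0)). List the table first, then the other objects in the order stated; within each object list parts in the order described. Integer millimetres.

translate([0, 0, 654]) cube([1663, 947, 32]);
translate([42, 42, 0]) cube([82, 82, 654]);
translate([1539, 42, 0]) cube([82, 82, 654]);
translate([42, 823, 0]) cube([82, 82, 654]);
translate([1539, 823, 0]) cube([82, 82, 654]);
translate([401, 3, 686]) {
  translate([0, 0, 679]) cube([861, 941, 49]);
  translate([84, 84, 0]) cylinder(h = 679, r = 41);
  translate([777, 84, 0]) cylinder(h = 679, r = 41);
  translate([84, 857, 0]) cylinder(h = 679, r = 41);
  translate([777, 857, 0]) cylinder(h = 679, r = 41);
}
translate([700, -423, 0]) {
  translate([0, 0, 407]) cube([263, 273, 23]);
  cube([48, 48, 407]);
  translate([215, 0, 0]) cube([48, 48, 407]);
  translate([0, 225, 0]) cube([48, 48, 407]);
  translate([215, 225, 0]) cube([48, 48, 407]);
}
translate([-413, 337, 0]) {
  translate([0, 0, 407]) cube([263, 273, 23]);
  cube([48, 48, 407]);
  translate([215, 0, 0]) cube([48, 48, 407]);
  translate([0, 225, 0]) cube([48, 48, 407]);
  translate([215, 225, 0]) cube([48, 48, 407]);
}
translate([1813, 337, 0]) {
  translate([0, 0, 407]) cube([263, 273, 23]);
  cube([48, 48, 407]);
  translate([215, 0, 0]) cube([48, 48, 407]);
  translate([0, 225, 0]) cube([48, 48, 407]);
  translate([215, 225, 0]) cube([48, 48, 407]);
}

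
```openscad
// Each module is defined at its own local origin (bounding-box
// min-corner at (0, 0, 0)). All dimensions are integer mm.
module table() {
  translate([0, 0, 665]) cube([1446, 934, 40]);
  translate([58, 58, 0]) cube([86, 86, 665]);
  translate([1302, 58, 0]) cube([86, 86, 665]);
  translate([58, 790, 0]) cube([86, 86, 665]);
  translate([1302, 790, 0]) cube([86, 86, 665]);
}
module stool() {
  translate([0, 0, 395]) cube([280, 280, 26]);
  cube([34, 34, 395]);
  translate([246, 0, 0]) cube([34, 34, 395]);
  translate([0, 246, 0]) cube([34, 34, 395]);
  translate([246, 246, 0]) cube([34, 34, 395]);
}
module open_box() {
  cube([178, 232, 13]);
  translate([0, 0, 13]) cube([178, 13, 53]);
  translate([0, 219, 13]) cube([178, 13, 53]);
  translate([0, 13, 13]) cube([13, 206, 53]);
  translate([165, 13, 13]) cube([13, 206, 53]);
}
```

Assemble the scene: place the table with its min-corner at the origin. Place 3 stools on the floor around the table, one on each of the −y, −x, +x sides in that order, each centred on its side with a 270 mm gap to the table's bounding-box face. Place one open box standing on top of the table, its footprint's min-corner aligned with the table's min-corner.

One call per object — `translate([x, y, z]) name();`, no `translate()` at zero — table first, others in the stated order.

table();
translate([583, -550, 0]) stool();
translate([-550, 327, 0]) stool();
translate([1716, 327, 0]) stool();
translate([0, 0, 705]) open_box();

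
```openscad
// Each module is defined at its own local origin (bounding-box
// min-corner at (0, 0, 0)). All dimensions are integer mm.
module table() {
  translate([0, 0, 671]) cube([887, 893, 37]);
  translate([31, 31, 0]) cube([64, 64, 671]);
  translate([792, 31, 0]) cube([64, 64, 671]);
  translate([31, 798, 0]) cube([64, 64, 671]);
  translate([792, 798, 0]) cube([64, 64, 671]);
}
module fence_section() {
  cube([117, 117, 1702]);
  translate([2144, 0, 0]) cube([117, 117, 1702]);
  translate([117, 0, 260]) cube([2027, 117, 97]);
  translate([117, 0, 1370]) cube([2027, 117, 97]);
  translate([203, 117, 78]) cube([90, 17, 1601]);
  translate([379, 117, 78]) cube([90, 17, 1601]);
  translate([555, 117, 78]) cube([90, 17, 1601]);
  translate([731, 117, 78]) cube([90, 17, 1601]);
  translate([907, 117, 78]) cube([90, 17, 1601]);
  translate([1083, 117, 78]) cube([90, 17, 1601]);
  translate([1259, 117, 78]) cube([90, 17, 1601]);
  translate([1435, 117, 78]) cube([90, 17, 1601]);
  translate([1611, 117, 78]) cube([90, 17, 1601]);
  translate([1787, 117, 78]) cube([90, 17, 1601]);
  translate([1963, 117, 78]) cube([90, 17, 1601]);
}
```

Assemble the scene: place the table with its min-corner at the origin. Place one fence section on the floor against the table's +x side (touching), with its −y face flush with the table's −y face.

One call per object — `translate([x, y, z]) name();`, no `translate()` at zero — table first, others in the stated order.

table();
translate([887, 0, 0]) fence_section();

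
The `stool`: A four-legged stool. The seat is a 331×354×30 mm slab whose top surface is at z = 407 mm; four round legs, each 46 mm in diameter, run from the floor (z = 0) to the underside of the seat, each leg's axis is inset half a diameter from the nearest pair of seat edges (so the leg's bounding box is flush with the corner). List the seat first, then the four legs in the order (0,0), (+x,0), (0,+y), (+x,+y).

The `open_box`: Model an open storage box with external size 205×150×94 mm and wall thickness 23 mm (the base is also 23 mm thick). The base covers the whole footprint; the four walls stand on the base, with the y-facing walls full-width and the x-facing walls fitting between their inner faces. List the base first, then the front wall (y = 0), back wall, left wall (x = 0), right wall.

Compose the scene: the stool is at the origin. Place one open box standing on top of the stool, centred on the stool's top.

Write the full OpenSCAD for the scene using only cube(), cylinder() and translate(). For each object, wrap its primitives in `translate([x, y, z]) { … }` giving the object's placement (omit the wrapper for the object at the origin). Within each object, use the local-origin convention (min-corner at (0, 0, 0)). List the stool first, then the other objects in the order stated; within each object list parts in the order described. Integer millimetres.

translate([0, 0, 377]) cube([331, 354, 30]);
translate([23, 23, 0]) cylinder(h = 377, r = 23);
translate([308, 23, 0]) cylinder(h = 377, r = 23);
translate([23, 331, 0]) cylinder(h = 377, r = 23);
translate([308, 331, 0]) cylinder(h = 377, r = 23);
translate([63, 102, 407]) {
  cube([205, 150, 23]);
  translate([0, 0, 23]) cube([205, 23, 71]);
  translate([0, 127, 23]) cube([205, 23, 71]);
  translate([0, 23, 23]) cube([23, 104, 71]);
  translate([182, 23, 23]) cube([23, 104, 71]);
}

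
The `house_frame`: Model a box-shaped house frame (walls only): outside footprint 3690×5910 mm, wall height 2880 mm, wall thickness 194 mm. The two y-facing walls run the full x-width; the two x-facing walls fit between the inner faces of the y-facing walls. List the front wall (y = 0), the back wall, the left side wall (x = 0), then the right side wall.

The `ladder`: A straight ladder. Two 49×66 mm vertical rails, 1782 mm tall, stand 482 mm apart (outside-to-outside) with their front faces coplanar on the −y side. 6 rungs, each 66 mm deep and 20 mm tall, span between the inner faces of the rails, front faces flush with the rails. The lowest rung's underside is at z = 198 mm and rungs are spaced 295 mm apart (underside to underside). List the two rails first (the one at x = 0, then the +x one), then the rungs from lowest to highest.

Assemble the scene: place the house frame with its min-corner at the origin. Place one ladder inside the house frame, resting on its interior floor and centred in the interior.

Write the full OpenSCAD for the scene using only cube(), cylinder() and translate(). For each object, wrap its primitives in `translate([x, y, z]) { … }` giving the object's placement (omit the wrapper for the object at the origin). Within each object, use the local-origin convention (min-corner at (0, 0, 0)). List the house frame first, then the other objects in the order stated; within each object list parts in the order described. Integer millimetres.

cube([3690, 194, 2880]);
translate([0, 5716, 0]) cube([3690, 194, 2880]);
translate([0, 194, 0]) cube([194, 5522, 2880]);
translate([3496, 194, 0]) cube([194, 5522, 2880]);
translate([1604, 2922, 0]) {
  cube([49, 66, 1782]);
  translate([433, 0, 0]) cube([49, 66, 1782]);
  translate([49, 0, 198]) cube([384, 66, 20]);
  translate([49, 0, 493]) cube([384, 66, 20]);
  translate([49, 0, 788]) cube([384, 66, 20]);
  translate([49, 0, 1083]) cube([384, 66, 20]);
  translate([49, 0, 1378]) cube([384, 66, 20]);
  translate([49, 0, 1673]) cube([384, 66, 20]);
}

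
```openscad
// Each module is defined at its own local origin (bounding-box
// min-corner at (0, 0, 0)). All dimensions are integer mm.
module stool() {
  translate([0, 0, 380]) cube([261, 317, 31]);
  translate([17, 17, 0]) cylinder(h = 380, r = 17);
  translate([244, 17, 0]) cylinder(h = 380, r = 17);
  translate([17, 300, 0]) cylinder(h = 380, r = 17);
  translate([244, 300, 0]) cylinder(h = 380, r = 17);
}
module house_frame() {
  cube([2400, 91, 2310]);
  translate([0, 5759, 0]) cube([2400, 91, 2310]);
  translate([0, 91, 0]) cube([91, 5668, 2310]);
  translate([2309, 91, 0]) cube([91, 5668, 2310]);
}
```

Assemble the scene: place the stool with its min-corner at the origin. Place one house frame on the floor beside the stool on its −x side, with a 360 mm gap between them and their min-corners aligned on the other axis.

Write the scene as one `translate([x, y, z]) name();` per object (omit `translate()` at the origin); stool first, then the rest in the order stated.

stool();
translate([-2760, 0, 0]) house_frame();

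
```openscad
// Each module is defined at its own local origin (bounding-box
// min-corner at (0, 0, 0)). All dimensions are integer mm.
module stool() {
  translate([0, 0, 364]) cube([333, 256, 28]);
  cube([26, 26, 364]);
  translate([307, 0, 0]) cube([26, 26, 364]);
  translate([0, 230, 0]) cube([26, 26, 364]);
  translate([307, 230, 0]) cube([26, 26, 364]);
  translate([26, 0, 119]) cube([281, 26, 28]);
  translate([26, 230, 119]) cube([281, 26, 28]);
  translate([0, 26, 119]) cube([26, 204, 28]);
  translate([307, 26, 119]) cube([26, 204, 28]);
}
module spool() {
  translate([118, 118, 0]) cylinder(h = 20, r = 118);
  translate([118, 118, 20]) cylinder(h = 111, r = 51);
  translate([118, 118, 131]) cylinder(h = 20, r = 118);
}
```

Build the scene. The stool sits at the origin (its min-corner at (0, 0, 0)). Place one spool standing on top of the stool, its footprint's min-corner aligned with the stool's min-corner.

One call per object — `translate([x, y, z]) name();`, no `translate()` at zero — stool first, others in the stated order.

stool();
translate([0, 0, 392]) spool();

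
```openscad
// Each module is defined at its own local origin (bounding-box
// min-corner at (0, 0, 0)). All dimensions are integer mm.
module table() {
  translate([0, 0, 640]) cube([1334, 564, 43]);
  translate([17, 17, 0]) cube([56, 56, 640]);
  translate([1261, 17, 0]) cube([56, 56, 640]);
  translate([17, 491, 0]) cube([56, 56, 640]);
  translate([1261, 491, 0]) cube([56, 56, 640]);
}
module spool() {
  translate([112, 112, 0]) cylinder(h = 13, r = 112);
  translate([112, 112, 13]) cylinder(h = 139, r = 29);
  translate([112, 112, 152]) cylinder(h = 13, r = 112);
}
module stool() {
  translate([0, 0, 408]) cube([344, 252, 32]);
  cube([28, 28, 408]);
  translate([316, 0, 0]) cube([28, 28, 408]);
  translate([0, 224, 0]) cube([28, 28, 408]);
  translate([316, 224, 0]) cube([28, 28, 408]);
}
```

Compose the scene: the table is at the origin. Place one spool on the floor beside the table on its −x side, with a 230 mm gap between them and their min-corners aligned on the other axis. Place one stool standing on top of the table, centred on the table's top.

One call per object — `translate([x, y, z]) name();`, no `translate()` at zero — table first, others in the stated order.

table();
translate([-454, 0, 0]) spool();
translate([495, 156, 683]) stool();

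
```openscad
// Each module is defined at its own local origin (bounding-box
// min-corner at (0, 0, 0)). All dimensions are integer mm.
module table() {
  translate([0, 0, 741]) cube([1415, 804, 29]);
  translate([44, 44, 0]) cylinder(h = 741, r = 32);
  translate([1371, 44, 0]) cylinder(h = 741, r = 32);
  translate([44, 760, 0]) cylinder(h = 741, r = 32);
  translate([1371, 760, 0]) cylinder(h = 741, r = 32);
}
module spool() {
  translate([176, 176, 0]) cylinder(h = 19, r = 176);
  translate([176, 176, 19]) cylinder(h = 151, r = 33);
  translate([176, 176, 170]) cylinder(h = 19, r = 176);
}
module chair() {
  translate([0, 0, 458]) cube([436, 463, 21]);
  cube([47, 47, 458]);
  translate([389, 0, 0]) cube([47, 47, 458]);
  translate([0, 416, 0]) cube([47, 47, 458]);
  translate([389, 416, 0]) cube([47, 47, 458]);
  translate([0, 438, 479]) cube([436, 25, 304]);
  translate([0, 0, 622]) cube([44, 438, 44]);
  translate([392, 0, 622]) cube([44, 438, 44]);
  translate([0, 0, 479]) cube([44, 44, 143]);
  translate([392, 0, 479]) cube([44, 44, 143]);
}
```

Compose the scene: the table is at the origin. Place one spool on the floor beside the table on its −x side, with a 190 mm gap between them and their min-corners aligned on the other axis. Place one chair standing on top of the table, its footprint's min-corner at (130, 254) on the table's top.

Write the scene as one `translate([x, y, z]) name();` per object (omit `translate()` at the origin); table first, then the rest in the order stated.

table();
translate([-542, 0, 0]) spool();
translate([130, 254, 770]) chair();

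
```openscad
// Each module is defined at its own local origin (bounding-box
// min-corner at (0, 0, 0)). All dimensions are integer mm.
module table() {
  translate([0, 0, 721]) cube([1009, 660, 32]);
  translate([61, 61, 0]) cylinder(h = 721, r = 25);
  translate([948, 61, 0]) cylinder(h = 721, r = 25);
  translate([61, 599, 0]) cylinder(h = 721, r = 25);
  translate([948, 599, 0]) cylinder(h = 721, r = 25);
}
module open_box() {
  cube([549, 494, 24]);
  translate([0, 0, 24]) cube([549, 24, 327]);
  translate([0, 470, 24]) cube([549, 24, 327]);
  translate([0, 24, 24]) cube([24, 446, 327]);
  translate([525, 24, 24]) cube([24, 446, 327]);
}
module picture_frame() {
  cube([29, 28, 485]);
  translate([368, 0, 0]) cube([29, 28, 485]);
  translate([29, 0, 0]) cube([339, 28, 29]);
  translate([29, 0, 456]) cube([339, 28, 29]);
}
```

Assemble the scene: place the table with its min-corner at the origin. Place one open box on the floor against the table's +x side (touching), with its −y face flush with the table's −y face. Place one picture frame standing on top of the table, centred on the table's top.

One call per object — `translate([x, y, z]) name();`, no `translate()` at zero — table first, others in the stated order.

table();
translate([1009, 0, 0]) open_box();
translate([306, 316, 753]) picture_frame();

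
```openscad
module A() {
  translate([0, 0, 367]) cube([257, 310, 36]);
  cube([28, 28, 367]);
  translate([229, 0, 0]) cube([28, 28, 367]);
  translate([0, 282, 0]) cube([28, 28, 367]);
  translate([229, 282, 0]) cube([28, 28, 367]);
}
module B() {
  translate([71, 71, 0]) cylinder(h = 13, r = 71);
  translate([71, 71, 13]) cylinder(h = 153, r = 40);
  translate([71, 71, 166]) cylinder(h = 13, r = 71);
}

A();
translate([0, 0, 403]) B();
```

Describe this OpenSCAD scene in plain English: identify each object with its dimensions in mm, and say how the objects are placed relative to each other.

A is a simple wooden stool: a rectangular seat 257 mm (x) by 310 mm (y), 36 mm thick, top face at z = 403 mm, on four square legs, each 28×28 mm in cross-section. The legs rest on z = 0, each flush with a corner of the seat.

B is a spool: two coaxial disc flanges of radius 71 mm and thickness 13 mm, joined by a core cylinder of radius 40 mm and height 153 mm. The lower flange rests on z = 0 and the three cylinders share a vertical axis.

The spool is on top of the stool.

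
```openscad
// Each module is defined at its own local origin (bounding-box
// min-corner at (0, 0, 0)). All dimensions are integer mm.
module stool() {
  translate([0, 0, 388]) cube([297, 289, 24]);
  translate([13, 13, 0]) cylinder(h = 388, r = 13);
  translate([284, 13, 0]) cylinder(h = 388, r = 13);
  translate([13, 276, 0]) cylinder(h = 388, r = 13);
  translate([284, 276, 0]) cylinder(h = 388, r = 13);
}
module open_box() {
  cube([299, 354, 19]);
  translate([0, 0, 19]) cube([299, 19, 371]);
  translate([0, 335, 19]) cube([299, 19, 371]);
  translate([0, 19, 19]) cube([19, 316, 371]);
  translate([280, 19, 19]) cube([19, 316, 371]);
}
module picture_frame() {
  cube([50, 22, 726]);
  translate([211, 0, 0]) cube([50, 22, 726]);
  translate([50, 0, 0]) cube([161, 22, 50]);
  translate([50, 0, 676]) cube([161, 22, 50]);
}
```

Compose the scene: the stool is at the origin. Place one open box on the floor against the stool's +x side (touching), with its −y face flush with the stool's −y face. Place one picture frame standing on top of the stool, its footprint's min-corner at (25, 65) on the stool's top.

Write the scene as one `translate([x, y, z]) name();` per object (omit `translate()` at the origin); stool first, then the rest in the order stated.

stool();
translate([297, 0, 0]) open_box();
translate([25, 65, 412]) picture_frame();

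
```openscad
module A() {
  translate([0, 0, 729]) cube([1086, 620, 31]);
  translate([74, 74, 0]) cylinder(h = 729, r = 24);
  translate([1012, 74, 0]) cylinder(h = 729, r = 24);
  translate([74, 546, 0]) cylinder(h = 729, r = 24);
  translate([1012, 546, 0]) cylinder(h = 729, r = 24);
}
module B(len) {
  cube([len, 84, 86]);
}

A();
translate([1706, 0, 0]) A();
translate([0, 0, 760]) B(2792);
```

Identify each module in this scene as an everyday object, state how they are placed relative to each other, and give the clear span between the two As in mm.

Second table starts at x = 1706; first ends at x = 1086; clear span = 1706 − 1086 = 620 mm.

A is a table. B is a beam. A beam spans the tops of two tables. The clear span between the two tables is 620 mm.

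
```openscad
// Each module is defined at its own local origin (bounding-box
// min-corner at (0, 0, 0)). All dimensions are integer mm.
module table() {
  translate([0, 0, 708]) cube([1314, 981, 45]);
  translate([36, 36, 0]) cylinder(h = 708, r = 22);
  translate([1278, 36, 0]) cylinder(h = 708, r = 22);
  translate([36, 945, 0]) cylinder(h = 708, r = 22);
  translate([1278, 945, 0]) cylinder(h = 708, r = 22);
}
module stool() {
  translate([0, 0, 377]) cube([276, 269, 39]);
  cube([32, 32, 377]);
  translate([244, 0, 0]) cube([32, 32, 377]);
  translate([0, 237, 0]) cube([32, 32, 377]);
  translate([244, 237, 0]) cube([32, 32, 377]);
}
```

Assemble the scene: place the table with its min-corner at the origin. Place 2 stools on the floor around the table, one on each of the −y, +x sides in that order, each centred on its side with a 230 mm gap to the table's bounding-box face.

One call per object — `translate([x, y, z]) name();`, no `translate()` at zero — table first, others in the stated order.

table();
translate([519, -499, 0]) stool();
translate([1544, 356, 0]) stool();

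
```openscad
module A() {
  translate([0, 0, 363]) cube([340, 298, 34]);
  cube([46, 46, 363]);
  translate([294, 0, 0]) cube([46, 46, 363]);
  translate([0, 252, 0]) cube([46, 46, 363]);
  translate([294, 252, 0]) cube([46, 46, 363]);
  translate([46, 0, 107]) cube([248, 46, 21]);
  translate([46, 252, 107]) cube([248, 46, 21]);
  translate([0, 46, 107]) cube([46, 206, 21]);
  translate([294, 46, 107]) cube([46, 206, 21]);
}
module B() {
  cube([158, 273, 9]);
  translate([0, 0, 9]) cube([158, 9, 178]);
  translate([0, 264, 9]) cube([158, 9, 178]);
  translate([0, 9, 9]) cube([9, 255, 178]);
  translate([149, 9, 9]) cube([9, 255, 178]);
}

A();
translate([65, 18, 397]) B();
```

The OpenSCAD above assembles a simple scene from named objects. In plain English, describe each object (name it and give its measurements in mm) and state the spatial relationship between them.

A is a simple wooden stool: a rectangular seat 340 mm (x) by 298 mm (y), 34 mm thick, top face at z = 397 mm, on four square legs, each 46×46 mm in cross-section. The legs rest on z = 0, each flush with a corner of the seat. Four stretchers, 46 mm wide and 21 mm tall, connect adjacent legs with their undersides at z = 107 mm, each running between the inner faces of the legs it joins and aligned with the legs' outer faces on the other axis.

B is an open-topped rectangular box: outside dimensions 158×273×187 mm, with a uniform wall and base thickness of 9 mm. The base is a full 158×273 slab on the floor; four walls sit on top of the base. The front and back walls (the −y and +y sides) span the full width; the two side walls fit between them.

The open box is on top of the stool.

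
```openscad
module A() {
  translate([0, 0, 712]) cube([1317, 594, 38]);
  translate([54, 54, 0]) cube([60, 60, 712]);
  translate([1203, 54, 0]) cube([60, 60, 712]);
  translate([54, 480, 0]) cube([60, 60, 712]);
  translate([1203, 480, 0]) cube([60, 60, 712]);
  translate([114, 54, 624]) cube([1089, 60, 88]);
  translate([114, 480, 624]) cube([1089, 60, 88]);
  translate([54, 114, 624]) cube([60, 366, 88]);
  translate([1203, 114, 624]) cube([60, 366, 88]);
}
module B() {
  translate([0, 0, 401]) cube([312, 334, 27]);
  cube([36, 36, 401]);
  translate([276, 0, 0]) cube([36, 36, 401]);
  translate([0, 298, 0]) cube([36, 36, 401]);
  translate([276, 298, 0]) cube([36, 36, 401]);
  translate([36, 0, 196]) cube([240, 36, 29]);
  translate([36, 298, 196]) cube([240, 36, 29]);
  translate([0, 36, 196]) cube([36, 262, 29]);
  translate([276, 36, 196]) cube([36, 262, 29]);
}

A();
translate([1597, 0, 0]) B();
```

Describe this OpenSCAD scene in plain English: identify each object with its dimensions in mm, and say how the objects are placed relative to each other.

A is a table: top 1317 mm (x) × 594 mm (y), 38 mm thick, upper face at z = 750 mm, on four 60×60 mm square legs, each inset 54 mm from the nearest pair of top edges, running from z = 0 to the bottom of the top. Four apron rails, 60 mm thick and 88 mm tall, run between adjacent legs with their top edges flush with the underside of the top and their outer faces flush with the legs' outer faces.

B is a four-legged stool. The seat is a 312×334×27 mm slab whose top surface is at z = 428 mm; four square legs, each 36×36 mm in cross-section, run from the floor (z = 0) to the underside of the seat, each flush with a corner of the seat. Four stretchers, 36 mm wide and 29 mm tall, connect adjacent legs with their undersides at z = 196 mm, each running between the inner faces of the legs it joins and aligned with the legs' outer faces on the other axis.

The stool is on the floor beside the table on its +x side.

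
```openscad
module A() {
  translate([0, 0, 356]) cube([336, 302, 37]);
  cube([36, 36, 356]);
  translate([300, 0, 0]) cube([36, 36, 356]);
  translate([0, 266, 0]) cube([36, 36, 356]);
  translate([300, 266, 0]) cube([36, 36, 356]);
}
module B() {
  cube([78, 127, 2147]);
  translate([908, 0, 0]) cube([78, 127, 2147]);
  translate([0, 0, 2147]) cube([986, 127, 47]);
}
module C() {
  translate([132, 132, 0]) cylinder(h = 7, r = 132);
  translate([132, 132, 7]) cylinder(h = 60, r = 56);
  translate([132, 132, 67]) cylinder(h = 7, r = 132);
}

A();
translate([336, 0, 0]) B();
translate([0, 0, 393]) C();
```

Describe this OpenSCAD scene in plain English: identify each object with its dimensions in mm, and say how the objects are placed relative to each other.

A is a four-legged stool. The seat is a 336×302×37 mm slab whose top surface is at z = 393 mm; four square legs, each 36×36 mm in cross-section, run from the floor (z = 0) to the underside of the seat, each flush with a corner of the seat.

B is a rectangular door frame: two vertical jambs of 78×127 mm section, 2147 mm tall, with a clear opening 830 mm wide between their inner faces. A header 47 mm tall and 127 mm deep lies on top of the jambs and spans the full outside width.

C is a spool: two coaxial disc flanges of radius 132 mm and thickness 7 mm, joined by a core cylinder of radius 56 mm and height 60 mm. The lower flange rests on z = 0 and the three cylinders share a vertical axis.

The door frame is against the stool's +x side, with their −y faces flush. The spool is on top of the stool.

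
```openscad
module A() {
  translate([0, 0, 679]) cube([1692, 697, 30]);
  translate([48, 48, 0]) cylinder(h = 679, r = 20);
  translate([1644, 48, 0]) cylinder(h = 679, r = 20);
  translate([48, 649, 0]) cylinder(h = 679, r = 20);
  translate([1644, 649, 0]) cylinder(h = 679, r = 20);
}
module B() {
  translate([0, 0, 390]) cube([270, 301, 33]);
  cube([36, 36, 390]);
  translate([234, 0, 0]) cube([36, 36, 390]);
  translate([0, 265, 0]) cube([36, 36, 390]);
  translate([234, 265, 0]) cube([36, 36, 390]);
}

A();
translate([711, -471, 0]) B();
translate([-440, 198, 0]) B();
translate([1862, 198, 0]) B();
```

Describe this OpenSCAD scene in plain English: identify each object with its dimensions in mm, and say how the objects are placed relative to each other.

A is a table with a 1692×697 mm rectangular top, 30 mm thick, top surface at z = 709 mm, supported by four round legs of 40 mm diameter, each leg's bounding box inset 28 mm from the nearest pair of top edges, running from the floor.

B is a simple wooden stool: a rectangular seat 270 mm (x) by 301 mm (y), 33 mm thick, top face at z = 423 mm, on four square legs, each 36×36 mm in cross-section. The legs rest on z = 0, each flush with a corner of the seat.

Three stools sit around the table at the −y, −x, +x sides.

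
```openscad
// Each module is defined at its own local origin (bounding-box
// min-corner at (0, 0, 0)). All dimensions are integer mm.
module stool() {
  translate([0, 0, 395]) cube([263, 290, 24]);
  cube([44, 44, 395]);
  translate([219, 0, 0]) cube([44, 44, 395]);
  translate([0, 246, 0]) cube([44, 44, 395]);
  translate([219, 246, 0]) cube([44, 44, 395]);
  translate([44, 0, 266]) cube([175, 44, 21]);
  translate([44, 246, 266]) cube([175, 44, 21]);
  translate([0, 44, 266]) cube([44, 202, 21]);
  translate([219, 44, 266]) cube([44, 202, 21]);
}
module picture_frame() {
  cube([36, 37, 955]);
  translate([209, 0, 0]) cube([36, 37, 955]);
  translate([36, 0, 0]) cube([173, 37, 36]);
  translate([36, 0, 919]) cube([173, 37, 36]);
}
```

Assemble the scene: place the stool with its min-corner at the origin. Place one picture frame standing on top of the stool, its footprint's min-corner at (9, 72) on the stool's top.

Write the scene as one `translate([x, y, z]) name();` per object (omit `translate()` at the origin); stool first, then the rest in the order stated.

stool();
translate([9, 72, 419]) picture_frame();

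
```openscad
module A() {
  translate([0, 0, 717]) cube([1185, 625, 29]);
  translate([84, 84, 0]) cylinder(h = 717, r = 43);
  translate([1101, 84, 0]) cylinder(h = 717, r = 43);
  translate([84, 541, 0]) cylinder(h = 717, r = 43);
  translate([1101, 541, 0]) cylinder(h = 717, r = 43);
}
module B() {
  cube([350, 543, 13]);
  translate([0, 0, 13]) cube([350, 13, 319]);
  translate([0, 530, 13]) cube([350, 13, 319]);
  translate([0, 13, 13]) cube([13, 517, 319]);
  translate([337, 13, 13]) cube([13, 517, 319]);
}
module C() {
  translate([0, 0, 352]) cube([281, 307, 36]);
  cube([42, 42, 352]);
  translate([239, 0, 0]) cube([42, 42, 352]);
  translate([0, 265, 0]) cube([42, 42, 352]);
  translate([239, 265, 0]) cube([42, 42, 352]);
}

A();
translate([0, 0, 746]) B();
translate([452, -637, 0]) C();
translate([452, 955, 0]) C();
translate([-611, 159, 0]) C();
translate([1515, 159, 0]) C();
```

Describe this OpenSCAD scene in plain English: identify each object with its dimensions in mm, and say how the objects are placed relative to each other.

A is a table with a 1185×625 mm rectangular top, 29 mm thick, top surface at z = 746 mm, supported by four round legs of 86 mm diameter, each leg's bounding box inset 41 mm from the nearest pair of top edges, running from the floor.

B is an open storage box with external size 350×543×332 mm and wall thickness 13 mm (the base is also 13 mm thick). The base covers the whole footprint; the four walls stand on the base, with the y-facing walls full-width and the x-facing walls fitting between their inner faces.

C is a four-legged stool. The seat is 281×307 mm, 36 mm thick, top at z = 388 mm. It stands on four square legs, each 42×42 mm in cross-section, from z = 0 to the seat underside, each flush with a corner of the seat.

The open box is on top of the table. Four stools sit around the table at the −y, +y, −x, +x sides.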